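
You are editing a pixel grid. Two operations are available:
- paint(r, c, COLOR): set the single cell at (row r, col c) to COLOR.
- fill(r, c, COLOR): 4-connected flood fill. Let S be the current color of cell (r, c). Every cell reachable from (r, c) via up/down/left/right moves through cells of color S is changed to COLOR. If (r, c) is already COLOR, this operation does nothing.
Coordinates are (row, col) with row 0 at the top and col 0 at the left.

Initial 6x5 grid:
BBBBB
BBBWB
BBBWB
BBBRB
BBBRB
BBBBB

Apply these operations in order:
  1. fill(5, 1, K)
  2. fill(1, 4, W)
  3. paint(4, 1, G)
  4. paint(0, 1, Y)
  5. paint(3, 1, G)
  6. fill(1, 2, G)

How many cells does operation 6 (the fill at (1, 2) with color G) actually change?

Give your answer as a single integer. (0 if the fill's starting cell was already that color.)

After op 1 fill(5,1,K) [26 cells changed]:
KKKKK
KKKWK
KKKWK
KKKRK
KKKRK
KKKKK
After op 2 fill(1,4,W) [26 cells changed]:
WWWWW
WWWWW
WWWWW
WWWRW
WWWRW
WWWWW
After op 3 paint(4,1,G):
WWWWW
WWWWW
WWWWW
WWWRW
WGWRW
WWWWW
After op 4 paint(0,1,Y):
WYWWW
WWWWW
WWWWW
WWWRW
WGWRW
WWWWW
After op 5 paint(3,1,G):
WYWWW
WWWWW
WWWWW
WGWRW
WGWRW
WWWWW
After op 6 fill(1,2,G) [25 cells changed]:
GYGGG
GGGGG
GGGGG
GGGRG
GGGRG
GGGGG

Answer: 25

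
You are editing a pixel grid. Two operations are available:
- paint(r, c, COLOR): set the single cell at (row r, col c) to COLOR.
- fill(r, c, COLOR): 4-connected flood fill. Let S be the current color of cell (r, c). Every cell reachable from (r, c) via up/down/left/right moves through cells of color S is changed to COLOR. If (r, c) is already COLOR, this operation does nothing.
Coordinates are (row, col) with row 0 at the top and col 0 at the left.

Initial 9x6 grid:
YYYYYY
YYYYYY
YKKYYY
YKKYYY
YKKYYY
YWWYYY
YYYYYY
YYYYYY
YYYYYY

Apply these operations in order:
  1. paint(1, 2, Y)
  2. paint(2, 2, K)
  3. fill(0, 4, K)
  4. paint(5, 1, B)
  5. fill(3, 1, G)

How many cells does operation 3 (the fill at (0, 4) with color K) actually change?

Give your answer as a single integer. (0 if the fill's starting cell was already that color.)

After op 1 paint(1,2,Y):
YYYYYY
YYYYYY
YKKYYY
YKKYYY
YKKYYY
YWWYYY
YYYYYY
YYYYYY
YYYYYY
After op 2 paint(2,2,K):
YYYYYY
YYYYYY
YKKYYY
YKKYYY
YKKYYY
YWWYYY
YYYYYY
YYYYYY
YYYYYY
After op 3 fill(0,4,K) [46 cells changed]:
KKKKKK
KKKKKK
KKKKKK
KKKKKK
KKKKKK
KWWKKK
KKKKKK
KKKKKK
KKKKKK

Answer: 46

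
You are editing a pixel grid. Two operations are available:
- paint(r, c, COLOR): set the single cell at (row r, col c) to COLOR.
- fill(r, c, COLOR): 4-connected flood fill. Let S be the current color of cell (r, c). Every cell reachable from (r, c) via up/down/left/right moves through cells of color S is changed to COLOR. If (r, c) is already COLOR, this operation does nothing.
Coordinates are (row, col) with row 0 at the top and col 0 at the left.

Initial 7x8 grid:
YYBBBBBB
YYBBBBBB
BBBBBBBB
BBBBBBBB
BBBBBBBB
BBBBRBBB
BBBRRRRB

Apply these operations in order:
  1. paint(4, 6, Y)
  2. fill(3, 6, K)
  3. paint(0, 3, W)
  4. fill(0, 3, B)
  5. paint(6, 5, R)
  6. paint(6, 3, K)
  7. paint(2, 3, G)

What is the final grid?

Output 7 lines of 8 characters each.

Answer: YYKBKKKK
YYKKKKKK
KKKGKKKK
KKKKKKKK
KKKKKKYK
KKKKRKKK
KKKKRRRK

Derivation:
After op 1 paint(4,6,Y):
YYBBBBBB
YYBBBBBB
BBBBBBBB
BBBBBBBB
BBBBBBYB
BBBBRBBB
BBBRRRRB
After op 2 fill(3,6,K) [46 cells changed]:
YYKKKKKK
YYKKKKKK
KKKKKKKK
KKKKKKKK
KKKKKKYK
KKKKRKKK
KKKRRRRK
After op 3 paint(0,3,W):
YYKWKKKK
YYKKKKKK
KKKKKKKK
KKKKKKKK
KKKKKKYK
KKKKRKKK
KKKRRRRK
After op 4 fill(0,3,B) [1 cells changed]:
YYKBKKKK
YYKKKKKK
KKKKKKKK
KKKKKKKK
KKKKKKYK
KKKKRKKK
KKKRRRRK
After op 5 paint(6,5,R):
YYKBKKKK
YYKKKKKK
KKKKKKKK
KKKKKKKK
KKKKKKYK
KKKKRKKK
KKKRRRRK
After op 6 paint(6,3,K):
YYKBKKKK
YYKKKKKK
KKKKKKKK
KKKKKKKK
KKKKKKYK
KKKKRKKK
KKKKRRRK
After op 7 paint(2,3,G):
YYKBKKKK
YYKKKKKK
KKKGKKKK
KKKKKKKK
KKKKKKYK
KKKKRKKK
KKKKRRRK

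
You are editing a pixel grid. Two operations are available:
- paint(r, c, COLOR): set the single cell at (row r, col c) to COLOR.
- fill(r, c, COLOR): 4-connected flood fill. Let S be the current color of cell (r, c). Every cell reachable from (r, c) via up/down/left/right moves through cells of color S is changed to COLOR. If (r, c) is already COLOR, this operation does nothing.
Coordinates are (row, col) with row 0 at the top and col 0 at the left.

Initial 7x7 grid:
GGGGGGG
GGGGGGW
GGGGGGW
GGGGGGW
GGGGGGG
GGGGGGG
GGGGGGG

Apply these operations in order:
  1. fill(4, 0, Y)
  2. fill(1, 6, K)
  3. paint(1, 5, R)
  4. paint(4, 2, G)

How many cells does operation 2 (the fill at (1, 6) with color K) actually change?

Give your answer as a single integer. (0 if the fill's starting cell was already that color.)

After op 1 fill(4,0,Y) [46 cells changed]:
YYYYYYY
YYYYYYW
YYYYYYW
YYYYYYW
YYYYYYY
YYYYYYY
YYYYYYY
After op 2 fill(1,6,K) [3 cells changed]:
YYYYYYY
YYYYYYK
YYYYYYK
YYYYYYK
YYYYYYY
YYYYYYY
YYYYYYY

Answer: 3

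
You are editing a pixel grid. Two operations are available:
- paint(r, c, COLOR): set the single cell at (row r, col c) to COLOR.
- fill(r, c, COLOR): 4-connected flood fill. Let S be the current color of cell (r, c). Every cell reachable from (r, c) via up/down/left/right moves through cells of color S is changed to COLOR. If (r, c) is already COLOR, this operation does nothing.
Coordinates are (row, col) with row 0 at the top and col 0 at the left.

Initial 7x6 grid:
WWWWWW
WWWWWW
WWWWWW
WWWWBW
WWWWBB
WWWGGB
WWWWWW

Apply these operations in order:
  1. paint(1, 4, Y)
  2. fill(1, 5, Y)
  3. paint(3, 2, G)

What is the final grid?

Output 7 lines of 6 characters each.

After op 1 paint(1,4,Y):
WWWWWW
WWWWYW
WWWWWW
WWWWBW
WWWWBB
WWWGGB
WWWWWW
After op 2 fill(1,5,Y) [35 cells changed]:
YYYYYY
YYYYYY
YYYYYY
YYYYBY
YYYYBB
YYYGGB
YYYYYY
After op 3 paint(3,2,G):
YYYYYY
YYYYYY
YYYYYY
YYGYBY
YYYYBB
YYYGGB
YYYYYY

Answer: YYYYYY
YYYYYY
YYYYYY
YYGYBY
YYYYBB
YYYGGB
YYYYYY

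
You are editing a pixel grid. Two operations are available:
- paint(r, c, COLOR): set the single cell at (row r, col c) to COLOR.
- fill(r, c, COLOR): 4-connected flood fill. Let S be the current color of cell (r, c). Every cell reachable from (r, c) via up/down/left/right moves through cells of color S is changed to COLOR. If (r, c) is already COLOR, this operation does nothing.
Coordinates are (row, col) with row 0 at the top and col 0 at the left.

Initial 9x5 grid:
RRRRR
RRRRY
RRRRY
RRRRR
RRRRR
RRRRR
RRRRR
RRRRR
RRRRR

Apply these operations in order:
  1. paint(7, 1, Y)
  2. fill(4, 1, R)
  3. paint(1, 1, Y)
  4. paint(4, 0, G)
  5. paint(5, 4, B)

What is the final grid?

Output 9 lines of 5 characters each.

Answer: RRRRR
RYRRY
RRRRY
RRRRR
GRRRR
RRRRB
RRRRR
RYRRR
RRRRR

Derivation:
After op 1 paint(7,1,Y):
RRRRR
RRRRY
RRRRY
RRRRR
RRRRR
RRRRR
RRRRR
RYRRR
RRRRR
After op 2 fill(4,1,R) [0 cells changed]:
RRRRR
RRRRY
RRRRY
RRRRR
RRRRR
RRRRR
RRRRR
RYRRR
RRRRR
After op 3 paint(1,1,Y):
RRRRR
RYRRY
RRRRY
RRRRR
RRRRR
RRRRR
RRRRR
RYRRR
RRRRR
After op 4 paint(4,0,G):
RRRRR
RYRRY
RRRRY
RRRRR
GRRRR
RRRRR
RRRRR
RYRRR
RRRRR
After op 5 paint(5,4,B):
RRRRR
RYRRY
RRRRY
RRRRR
GRRRR
RRRRB
RRRRR
RYRRR
RRRRR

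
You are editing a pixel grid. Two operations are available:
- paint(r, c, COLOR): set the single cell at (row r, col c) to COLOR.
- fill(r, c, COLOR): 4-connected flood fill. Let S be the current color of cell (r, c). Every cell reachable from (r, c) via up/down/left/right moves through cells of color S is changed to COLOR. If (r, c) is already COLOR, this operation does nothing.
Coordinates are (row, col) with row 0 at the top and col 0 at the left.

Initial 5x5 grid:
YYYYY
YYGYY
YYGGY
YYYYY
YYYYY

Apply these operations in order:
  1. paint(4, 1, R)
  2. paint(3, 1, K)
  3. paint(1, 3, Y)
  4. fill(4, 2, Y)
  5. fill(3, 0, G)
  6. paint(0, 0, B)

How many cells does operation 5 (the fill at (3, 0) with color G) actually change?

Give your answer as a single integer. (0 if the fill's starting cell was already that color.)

After op 1 paint(4,1,R):
YYYYY
YYGYY
YYGGY
YYYYY
YRYYY
After op 2 paint(3,1,K):
YYYYY
YYGYY
YYGGY
YKYYY
YRYYY
After op 3 paint(1,3,Y):
YYYYY
YYGYY
YYGGY
YKYYY
YRYYY
After op 4 fill(4,2,Y) [0 cells changed]:
YYYYY
YYGYY
YYGGY
YKYYY
YRYYY
After op 5 fill(3,0,G) [20 cells changed]:
GGGGG
GGGGG
GGGGG
GKGGG
GRGGG

Answer: 20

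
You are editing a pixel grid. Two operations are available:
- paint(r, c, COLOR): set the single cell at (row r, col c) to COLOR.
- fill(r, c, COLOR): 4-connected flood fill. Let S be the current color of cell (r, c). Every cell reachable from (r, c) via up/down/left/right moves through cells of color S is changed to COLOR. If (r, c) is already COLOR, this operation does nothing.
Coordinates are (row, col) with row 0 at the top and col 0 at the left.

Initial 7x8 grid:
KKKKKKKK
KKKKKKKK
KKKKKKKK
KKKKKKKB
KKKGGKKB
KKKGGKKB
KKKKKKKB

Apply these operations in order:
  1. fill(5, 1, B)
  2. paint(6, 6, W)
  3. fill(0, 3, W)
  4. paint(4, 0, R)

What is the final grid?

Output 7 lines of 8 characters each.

After op 1 fill(5,1,B) [48 cells changed]:
BBBBBBBB
BBBBBBBB
BBBBBBBB
BBBBBBBB
BBBGGBBB
BBBGGBBB
BBBBBBBB
After op 2 paint(6,6,W):
BBBBBBBB
BBBBBBBB
BBBBBBBB
BBBBBBBB
BBBGGBBB
BBBGGBBB
BBBBBBWB
After op 3 fill(0,3,W) [51 cells changed]:
WWWWWWWW
WWWWWWWW
WWWWWWWW
WWWWWWWW
WWWGGWWW
WWWGGWWW
WWWWWWWW
After op 4 paint(4,0,R):
WWWWWWWW
WWWWWWWW
WWWWWWWW
WWWWWWWW
RWWGGWWW
WWWGGWWW
WWWWWWWW

Answer: WWWWWWWW
WWWWWWWW
WWWWWWWW
WWWWWWWW
RWWGGWWW
WWWGGWWW
WWWWWWWW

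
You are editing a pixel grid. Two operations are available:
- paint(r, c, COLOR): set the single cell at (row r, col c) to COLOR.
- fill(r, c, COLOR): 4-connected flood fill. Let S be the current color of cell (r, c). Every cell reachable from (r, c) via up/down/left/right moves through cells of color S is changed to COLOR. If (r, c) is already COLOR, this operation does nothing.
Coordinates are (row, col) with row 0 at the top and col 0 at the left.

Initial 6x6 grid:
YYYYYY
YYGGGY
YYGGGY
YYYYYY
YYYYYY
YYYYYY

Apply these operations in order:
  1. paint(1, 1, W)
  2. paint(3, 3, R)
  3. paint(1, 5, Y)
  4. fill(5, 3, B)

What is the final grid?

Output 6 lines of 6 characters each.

Answer: BBBBBB
BWGGGB
BBGGGB
BBBRBB
BBBBBB
BBBBBB

Derivation:
After op 1 paint(1,1,W):
YYYYYY
YWGGGY
YYGGGY
YYYYYY
YYYYYY
YYYYYY
After op 2 paint(3,3,R):
YYYYYY
YWGGGY
YYGGGY
YYYRYY
YYYYYY
YYYYYY
After op 3 paint(1,5,Y):
YYYYYY
YWGGGY
YYGGGY
YYYRYY
YYYYYY
YYYYYY
After op 4 fill(5,3,B) [28 cells changed]:
BBBBBB
BWGGGB
BBGGGB
BBBRBB
BBBBBB
BBBBBB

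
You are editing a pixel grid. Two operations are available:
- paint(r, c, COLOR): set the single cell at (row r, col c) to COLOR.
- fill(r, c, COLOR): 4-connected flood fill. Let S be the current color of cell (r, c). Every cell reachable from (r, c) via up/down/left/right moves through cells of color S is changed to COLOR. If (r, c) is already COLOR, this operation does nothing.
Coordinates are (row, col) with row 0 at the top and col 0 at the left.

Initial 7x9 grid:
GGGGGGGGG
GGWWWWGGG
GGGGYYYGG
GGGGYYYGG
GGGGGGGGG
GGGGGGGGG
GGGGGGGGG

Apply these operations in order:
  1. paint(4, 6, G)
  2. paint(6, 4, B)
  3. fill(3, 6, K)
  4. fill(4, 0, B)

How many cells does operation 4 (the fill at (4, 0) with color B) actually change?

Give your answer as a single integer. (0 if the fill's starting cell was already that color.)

After op 1 paint(4,6,G):
GGGGGGGGG
GGWWWWGGG
GGGGYYYGG
GGGGYYYGG
GGGGGGGGG
GGGGGGGGG
GGGGGGGGG
After op 2 paint(6,4,B):
GGGGGGGGG
GGWWWWGGG
GGGGYYYGG
GGGGYYYGG
GGGGGGGGG
GGGGGGGGG
GGGGBGGGG
After op 3 fill(3,6,K) [6 cells changed]:
GGGGGGGGG
GGWWWWGGG
GGGGKKKGG
GGGGKKKGG
GGGGGGGGG
GGGGGGGGG
GGGGBGGGG
After op 4 fill(4,0,B) [52 cells changed]:
BBBBBBBBB
BBWWWWBBB
BBBBKKKBB
BBBBKKKBB
BBBBBBBBB
BBBBBBBBB
BBBBBBBBB

Answer: 52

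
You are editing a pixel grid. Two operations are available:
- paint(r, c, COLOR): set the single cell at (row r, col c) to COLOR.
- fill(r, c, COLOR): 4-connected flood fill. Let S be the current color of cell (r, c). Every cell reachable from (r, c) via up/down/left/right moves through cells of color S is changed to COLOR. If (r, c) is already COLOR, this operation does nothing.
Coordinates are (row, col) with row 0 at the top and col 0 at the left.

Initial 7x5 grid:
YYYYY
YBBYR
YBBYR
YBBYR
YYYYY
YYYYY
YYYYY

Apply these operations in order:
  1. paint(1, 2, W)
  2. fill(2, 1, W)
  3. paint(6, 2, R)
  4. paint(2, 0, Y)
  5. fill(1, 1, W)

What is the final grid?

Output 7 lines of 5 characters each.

After op 1 paint(1,2,W):
YYYYY
YBWYR
YBBYR
YBBYR
YYYYY
YYYYY
YYYYY
After op 2 fill(2,1,W) [5 cells changed]:
YYYYY
YWWYR
YWWYR
YWWYR
YYYYY
YYYYY
YYYYY
After op 3 paint(6,2,R):
YYYYY
YWWYR
YWWYR
YWWYR
YYYYY
YYYYY
YYRYY
After op 4 paint(2,0,Y):
YYYYY
YWWYR
YWWYR
YWWYR
YYYYY
YYYYY
YYRYY
After op 5 fill(1,1,W) [0 cells changed]:
YYYYY
YWWYR
YWWYR
YWWYR
YYYYY
YYYYY
YYRYY

Answer: YYYYY
YWWYR
YWWYR
YWWYR
YYYYY
YYYYY
YYRYY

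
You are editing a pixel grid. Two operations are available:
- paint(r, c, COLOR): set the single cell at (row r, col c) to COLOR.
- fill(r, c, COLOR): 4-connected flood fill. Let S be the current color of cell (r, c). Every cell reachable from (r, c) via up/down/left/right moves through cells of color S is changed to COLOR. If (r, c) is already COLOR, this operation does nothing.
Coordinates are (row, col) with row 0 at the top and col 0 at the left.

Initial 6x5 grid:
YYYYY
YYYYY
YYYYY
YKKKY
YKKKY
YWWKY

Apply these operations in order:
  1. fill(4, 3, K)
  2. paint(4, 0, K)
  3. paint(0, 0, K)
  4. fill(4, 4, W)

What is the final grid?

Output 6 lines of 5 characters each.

Answer: KWWWW
WWWWW
WWWWW
WKKKW
KKKKW
YWWKW

Derivation:
After op 1 fill(4,3,K) [0 cells changed]:
YYYYY
YYYYY
YYYYY
YKKKY
YKKKY
YWWKY
After op 2 paint(4,0,K):
YYYYY
YYYYY
YYYYY
YKKKY
KKKKY
YWWKY
After op 3 paint(0,0,K):
KYYYY
YYYYY
YYYYY
YKKKY
KKKKY
YWWKY
After op 4 fill(4,4,W) [18 cells changed]:
KWWWW
WWWWW
WWWWW
WKKKW
KKKKW
YWWKW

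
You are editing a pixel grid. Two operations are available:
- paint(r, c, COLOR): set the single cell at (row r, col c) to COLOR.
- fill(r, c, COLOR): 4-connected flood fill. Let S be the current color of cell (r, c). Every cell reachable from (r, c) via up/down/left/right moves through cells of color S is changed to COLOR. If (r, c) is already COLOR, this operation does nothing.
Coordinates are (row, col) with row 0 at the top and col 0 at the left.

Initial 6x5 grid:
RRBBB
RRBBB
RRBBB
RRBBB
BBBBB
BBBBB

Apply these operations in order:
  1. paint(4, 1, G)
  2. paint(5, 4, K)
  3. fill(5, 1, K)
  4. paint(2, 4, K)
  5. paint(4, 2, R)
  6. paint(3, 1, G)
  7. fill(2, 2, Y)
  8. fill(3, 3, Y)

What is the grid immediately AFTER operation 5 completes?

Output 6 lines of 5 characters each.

After op 1 paint(4,1,G):
RRBBB
RRBBB
RRBBB
RRBBB
BGBBB
BBBBB
After op 2 paint(5,4,K):
RRBBB
RRBBB
RRBBB
RRBBB
BGBBB
BBBBK
After op 3 fill(5,1,K) [20 cells changed]:
RRKKK
RRKKK
RRKKK
RRKKK
KGKKK
KKKKK
After op 4 paint(2,4,K):
RRKKK
RRKKK
RRKKK
RRKKK
KGKKK
KKKKK
After op 5 paint(4,2,R):
RRKKK
RRKKK
RRKKK
RRKKK
KGRKK
KKKKK

Answer: RRKKK
RRKKK
RRKKK
RRKKK
KGRKK
KKKKK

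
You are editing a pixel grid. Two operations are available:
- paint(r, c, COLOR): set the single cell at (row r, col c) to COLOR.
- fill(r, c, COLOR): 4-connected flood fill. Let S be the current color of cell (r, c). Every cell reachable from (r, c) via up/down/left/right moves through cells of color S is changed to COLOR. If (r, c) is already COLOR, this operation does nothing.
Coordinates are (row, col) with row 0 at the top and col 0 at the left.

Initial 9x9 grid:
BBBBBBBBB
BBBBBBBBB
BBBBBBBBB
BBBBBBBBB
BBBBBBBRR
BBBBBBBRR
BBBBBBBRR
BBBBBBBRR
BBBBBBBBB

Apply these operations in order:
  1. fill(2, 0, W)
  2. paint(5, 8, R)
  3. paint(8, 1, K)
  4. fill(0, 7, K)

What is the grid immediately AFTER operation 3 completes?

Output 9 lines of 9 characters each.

Answer: WWWWWWWWW
WWWWWWWWW
WWWWWWWWW
WWWWWWWWW
WWWWWWWRR
WWWWWWWRR
WWWWWWWRR
WWWWWWWRR
WKWWWWWWW

Derivation:
After op 1 fill(2,0,W) [73 cells changed]:
WWWWWWWWW
WWWWWWWWW
WWWWWWWWW
WWWWWWWWW
WWWWWWWRR
WWWWWWWRR
WWWWWWWRR
WWWWWWWRR
WWWWWWWWW
After op 2 paint(5,8,R):
WWWWWWWWW
WWWWWWWWW
WWWWWWWWW
WWWWWWWWW
WWWWWWWRR
WWWWWWWRR
WWWWWWWRR
WWWWWWWRR
WWWWWWWWW
After op 3 paint(8,1,K):
WWWWWWWWW
WWWWWWWWW
WWWWWWWWW
WWWWWWWWW
WWWWWWWRR
WWWWWWWRR
WWWWWWWRR
WWWWWWWRR
WKWWWWWWW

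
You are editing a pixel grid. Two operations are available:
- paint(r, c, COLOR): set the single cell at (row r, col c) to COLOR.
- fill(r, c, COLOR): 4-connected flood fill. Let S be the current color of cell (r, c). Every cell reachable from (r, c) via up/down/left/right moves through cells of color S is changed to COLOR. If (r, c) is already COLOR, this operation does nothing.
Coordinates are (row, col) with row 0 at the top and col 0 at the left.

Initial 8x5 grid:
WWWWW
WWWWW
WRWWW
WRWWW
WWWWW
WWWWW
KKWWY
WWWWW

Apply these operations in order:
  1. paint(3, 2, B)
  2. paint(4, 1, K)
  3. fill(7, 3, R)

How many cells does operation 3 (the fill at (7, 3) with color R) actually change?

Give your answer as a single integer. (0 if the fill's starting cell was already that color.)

Answer: 33

Derivation:
After op 1 paint(3,2,B):
WWWWW
WWWWW
WRWWW
WRBWW
WWWWW
WWWWW
KKWWY
WWWWW
After op 2 paint(4,1,K):
WWWWW
WWWWW
WRWWW
WRBWW
WKWWW
WWWWW
KKWWY
WWWWW
After op 3 fill(7,3,R) [33 cells changed]:
RRRRR
RRRRR
RRRRR
RRBRR
RKRRR
RRRRR
KKRRY
RRRRR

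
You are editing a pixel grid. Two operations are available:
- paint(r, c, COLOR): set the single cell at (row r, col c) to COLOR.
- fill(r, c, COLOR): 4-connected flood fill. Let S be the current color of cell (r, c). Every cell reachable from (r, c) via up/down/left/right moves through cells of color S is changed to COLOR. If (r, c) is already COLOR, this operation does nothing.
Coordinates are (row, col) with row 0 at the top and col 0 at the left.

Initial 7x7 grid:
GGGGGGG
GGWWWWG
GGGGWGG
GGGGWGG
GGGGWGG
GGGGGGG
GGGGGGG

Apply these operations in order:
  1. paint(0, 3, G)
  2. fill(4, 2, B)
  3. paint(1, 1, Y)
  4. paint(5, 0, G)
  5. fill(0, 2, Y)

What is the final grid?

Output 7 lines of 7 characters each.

After op 1 paint(0,3,G):
GGGGGGG
GGWWWWG
GGGGWGG
GGGGWGG
GGGGWGG
GGGGGGG
GGGGGGG
After op 2 fill(4,2,B) [42 cells changed]:
BBBBBBB
BBWWWWB
BBBBWBB
BBBBWBB
BBBBWBB
BBBBBBB
BBBBBBB
After op 3 paint(1,1,Y):
BBBBBBB
BYWWWWB
BBBBWBB
BBBBWBB
BBBBWBB
BBBBBBB
BBBBBBB
After op 4 paint(5,0,G):
BBBBBBB
BYWWWWB
BBBBWBB
BBBBWBB
BBBBWBB
GBBBBBB
BBBBBBB
After op 5 fill(0,2,Y) [40 cells changed]:
YYYYYYY
YYWWWWY
YYYYWYY
YYYYWYY
YYYYWYY
GYYYYYY
YYYYYYY

Answer: YYYYYYY
YYWWWWY
YYYYWYY
YYYYWYY
YYYYWYY
GYYYYYY
YYYYYYY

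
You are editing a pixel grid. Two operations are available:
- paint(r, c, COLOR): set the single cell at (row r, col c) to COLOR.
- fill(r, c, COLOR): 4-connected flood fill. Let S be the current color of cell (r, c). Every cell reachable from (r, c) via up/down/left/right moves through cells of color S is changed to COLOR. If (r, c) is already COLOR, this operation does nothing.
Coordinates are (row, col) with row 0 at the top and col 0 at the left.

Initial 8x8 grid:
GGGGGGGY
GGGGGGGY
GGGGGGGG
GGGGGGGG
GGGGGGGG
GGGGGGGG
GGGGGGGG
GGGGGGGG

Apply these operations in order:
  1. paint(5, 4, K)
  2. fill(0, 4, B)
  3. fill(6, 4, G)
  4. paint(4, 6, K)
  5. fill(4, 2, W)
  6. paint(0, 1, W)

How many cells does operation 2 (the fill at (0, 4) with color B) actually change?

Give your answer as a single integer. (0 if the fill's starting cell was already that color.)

Answer: 61

Derivation:
After op 1 paint(5,4,K):
GGGGGGGY
GGGGGGGY
GGGGGGGG
GGGGGGGG
GGGGGGGG
GGGGKGGG
GGGGGGGG
GGGGGGGG
After op 2 fill(0,4,B) [61 cells changed]:
BBBBBBBY
BBBBBBBY
BBBBBBBB
BBBBBBBB
BBBBBBBB
BBBBKBBB
BBBBBBBB
BBBBBBBB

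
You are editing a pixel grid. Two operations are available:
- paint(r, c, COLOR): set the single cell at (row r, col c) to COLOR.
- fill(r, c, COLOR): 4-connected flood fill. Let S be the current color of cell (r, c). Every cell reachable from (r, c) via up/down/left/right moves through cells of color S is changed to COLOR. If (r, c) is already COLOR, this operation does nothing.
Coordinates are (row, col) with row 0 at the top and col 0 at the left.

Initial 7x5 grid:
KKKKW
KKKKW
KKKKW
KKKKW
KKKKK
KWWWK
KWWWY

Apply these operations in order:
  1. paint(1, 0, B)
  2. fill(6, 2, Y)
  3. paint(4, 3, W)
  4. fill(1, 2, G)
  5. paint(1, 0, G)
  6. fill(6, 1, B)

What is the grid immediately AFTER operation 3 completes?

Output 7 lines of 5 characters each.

After op 1 paint(1,0,B):
KKKKW
BKKKW
KKKKW
KKKKW
KKKKK
KWWWK
KWWWY
After op 2 fill(6,2,Y) [6 cells changed]:
KKKKW
BKKKW
KKKKW
KKKKW
KKKKK
KYYYK
KYYYY
After op 3 paint(4,3,W):
KKKKW
BKKKW
KKKKW
KKKKW
KKKWK
KYYYK
KYYYY

Answer: KKKKW
BKKKW
KKKKW
KKKKW
KKKWK
KYYYK
KYYYY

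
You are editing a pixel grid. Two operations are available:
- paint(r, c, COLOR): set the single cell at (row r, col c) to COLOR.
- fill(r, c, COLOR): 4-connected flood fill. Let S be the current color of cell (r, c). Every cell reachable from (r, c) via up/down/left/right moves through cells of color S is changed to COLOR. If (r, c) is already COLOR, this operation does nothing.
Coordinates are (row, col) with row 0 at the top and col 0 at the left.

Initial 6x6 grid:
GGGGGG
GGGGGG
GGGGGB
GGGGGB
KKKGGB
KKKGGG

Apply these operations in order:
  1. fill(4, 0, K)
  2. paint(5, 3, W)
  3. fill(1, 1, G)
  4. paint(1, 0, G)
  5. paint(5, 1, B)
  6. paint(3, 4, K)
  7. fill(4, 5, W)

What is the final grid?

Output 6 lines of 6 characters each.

After op 1 fill(4,0,K) [0 cells changed]:
GGGGGG
GGGGGG
GGGGGB
GGGGGB
KKKGGB
KKKGGG
After op 2 paint(5,3,W):
GGGGGG
GGGGGG
GGGGGB
GGGGGB
KKKGGB
KKKWGG
After op 3 fill(1,1,G) [0 cells changed]:
GGGGGG
GGGGGG
GGGGGB
GGGGGB
KKKGGB
KKKWGG
After op 4 paint(1,0,G):
GGGGGG
GGGGGG
GGGGGB
GGGGGB
KKKGGB
KKKWGG
After op 5 paint(5,1,B):
GGGGGG
GGGGGG
GGGGGB
GGGGGB
KKKGGB
KBKWGG
After op 6 paint(3,4,K):
GGGGGG
GGGGGG
GGGGGB
GGGGKB
KKKGGB
KBKWGG
After op 7 fill(4,5,W) [3 cells changed]:
GGGGGG
GGGGGG
GGGGGW
GGGGKW
KKKGGW
KBKWGG

Answer: GGGGGG
GGGGGG
GGGGGW
GGGGKW
KKKGGW
KBKWGG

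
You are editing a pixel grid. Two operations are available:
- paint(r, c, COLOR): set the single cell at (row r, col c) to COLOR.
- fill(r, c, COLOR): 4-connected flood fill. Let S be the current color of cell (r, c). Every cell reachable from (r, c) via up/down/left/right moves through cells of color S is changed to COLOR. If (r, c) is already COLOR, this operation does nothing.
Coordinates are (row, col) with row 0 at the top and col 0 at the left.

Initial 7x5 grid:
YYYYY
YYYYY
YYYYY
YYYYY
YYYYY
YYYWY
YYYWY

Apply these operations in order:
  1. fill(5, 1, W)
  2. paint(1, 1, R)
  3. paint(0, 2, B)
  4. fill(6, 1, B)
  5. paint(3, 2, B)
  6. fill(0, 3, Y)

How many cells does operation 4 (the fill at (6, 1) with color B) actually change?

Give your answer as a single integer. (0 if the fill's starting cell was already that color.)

After op 1 fill(5,1,W) [33 cells changed]:
WWWWW
WWWWW
WWWWW
WWWWW
WWWWW
WWWWW
WWWWW
After op 2 paint(1,1,R):
WWWWW
WRWWW
WWWWW
WWWWW
WWWWW
WWWWW
WWWWW
After op 3 paint(0,2,B):
WWBWW
WRWWW
WWWWW
WWWWW
WWWWW
WWWWW
WWWWW
After op 4 fill(6,1,B) [33 cells changed]:
BBBBB
BRBBB
BBBBB
BBBBB
BBBBB
BBBBB
BBBBB

Answer: 33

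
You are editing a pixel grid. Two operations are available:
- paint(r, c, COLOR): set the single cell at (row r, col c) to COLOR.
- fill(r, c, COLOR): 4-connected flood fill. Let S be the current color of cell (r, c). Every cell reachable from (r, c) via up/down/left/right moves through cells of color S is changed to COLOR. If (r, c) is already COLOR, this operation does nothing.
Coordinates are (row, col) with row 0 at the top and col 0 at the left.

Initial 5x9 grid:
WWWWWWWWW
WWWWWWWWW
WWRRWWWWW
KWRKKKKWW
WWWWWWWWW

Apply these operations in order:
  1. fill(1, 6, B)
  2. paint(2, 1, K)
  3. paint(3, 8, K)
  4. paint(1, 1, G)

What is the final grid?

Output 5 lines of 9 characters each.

After op 1 fill(1,6,B) [37 cells changed]:
BBBBBBBBB
BBBBBBBBB
BBRRBBBBB
KBRKKKKBB
BBBBBBBBB
After op 2 paint(2,1,K):
BBBBBBBBB
BBBBBBBBB
BKRRBBBBB
KBRKKKKBB
BBBBBBBBB
After op 3 paint(3,8,K):
BBBBBBBBB
BBBBBBBBB
BKRRBBBBB
KBRKKKKBK
BBBBBBBBB
After op 4 paint(1,1,G):
BBBBBBBBB
BGBBBBBBB
BKRRBBBBB
KBRKKKKBK
BBBBBBBBB

Answer: BBBBBBBBB
BGBBBBBBB
BKRRBBBBB
KBRKKKKBK
BBBBBBBBB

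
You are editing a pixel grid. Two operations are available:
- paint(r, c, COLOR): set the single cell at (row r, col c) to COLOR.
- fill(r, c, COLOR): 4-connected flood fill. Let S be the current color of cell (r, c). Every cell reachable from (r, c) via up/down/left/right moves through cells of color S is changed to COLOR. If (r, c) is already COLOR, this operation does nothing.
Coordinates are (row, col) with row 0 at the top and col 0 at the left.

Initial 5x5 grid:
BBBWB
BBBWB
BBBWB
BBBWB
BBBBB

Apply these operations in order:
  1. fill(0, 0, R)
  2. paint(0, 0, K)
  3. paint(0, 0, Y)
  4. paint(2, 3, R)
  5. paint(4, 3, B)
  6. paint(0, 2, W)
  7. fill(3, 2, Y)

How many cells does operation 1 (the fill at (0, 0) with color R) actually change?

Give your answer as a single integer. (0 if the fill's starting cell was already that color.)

Answer: 21

Derivation:
After op 1 fill(0,0,R) [21 cells changed]:
RRRWR
RRRWR
RRRWR
RRRWR
RRRRR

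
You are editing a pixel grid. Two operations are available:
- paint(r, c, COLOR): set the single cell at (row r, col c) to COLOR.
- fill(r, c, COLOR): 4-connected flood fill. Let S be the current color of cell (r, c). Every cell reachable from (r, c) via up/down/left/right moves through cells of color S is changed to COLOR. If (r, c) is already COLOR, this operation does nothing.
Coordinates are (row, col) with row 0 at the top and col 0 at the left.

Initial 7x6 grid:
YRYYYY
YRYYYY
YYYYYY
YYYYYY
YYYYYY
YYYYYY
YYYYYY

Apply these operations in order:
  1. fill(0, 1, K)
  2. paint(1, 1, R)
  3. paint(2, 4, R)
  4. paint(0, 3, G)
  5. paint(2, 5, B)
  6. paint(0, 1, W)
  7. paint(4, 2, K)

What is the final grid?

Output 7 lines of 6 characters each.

After op 1 fill(0,1,K) [2 cells changed]:
YKYYYY
YKYYYY
YYYYYY
YYYYYY
YYYYYY
YYYYYY
YYYYYY
After op 2 paint(1,1,R):
YKYYYY
YRYYYY
YYYYYY
YYYYYY
YYYYYY
YYYYYY
YYYYYY
After op 3 paint(2,4,R):
YKYYYY
YRYYYY
YYYYRY
YYYYYY
YYYYYY
YYYYYY
YYYYYY
After op 4 paint(0,3,G):
YKYGYY
YRYYYY
YYYYRY
YYYYYY
YYYYYY
YYYYYY
YYYYYY
After op 5 paint(2,5,B):
YKYGYY
YRYYYY
YYYYRB
YYYYYY
YYYYYY
YYYYYY
YYYYYY
After op 6 paint(0,1,W):
YWYGYY
YRYYYY
YYYYRB
YYYYYY
YYYYYY
YYYYYY
YYYYYY
After op 7 paint(4,2,K):
YWYGYY
YRYYYY
YYYYRB
YYYYYY
YYKYYY
YYYYYY
YYYYYY

Answer: YWYGYY
YRYYYY
YYYYRB
YYYYYY
YYKYYY
YYYYYY
YYYYYY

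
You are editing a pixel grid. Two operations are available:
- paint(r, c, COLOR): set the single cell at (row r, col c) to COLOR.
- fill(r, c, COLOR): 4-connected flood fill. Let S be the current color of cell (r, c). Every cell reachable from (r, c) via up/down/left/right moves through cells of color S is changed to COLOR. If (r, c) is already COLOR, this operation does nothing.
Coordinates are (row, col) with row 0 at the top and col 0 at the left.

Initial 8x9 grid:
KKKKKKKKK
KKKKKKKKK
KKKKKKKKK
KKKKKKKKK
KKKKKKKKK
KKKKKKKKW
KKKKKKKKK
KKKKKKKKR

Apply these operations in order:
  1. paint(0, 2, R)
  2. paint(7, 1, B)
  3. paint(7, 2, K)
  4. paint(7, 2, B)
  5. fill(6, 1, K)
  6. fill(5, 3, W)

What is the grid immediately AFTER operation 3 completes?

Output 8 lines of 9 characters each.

Answer: KKRKKKKKK
KKKKKKKKK
KKKKKKKKK
KKKKKKKKK
KKKKKKKKK
KKKKKKKKW
KKKKKKKKK
KBKKKKKKR

Derivation:
After op 1 paint(0,2,R):
KKRKKKKKK
KKKKKKKKK
KKKKKKKKK
KKKKKKKKK
KKKKKKKKK
KKKKKKKKW
KKKKKKKKK
KKKKKKKKR
After op 2 paint(7,1,B):
KKRKKKKKK
KKKKKKKKK
KKKKKKKKK
KKKKKKKKK
KKKKKKKKK
KKKKKKKKW
KKKKKKKKK
KBKKKKKKR
After op 3 paint(7,2,K):
KKRKKKKKK
KKKKKKKKK
KKKKKKKKK
KKKKKKKKK
KKKKKKKKK
KKKKKKKKW
KKKKKKKKK
KBKKKKKKR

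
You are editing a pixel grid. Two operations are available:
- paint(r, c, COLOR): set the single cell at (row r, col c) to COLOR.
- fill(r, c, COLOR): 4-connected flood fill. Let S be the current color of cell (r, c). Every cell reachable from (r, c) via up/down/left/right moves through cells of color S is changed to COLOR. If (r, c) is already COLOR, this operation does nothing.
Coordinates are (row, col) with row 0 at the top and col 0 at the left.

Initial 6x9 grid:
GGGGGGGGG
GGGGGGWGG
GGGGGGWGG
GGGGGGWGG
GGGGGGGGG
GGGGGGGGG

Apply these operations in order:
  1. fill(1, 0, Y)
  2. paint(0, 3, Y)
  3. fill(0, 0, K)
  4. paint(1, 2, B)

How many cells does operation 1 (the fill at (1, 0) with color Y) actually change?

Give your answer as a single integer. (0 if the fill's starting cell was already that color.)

Answer: 51

Derivation:
After op 1 fill(1,0,Y) [51 cells changed]:
YYYYYYYYY
YYYYYYWYY
YYYYYYWYY
YYYYYYWYY
YYYYYYYYY
YYYYYYYYY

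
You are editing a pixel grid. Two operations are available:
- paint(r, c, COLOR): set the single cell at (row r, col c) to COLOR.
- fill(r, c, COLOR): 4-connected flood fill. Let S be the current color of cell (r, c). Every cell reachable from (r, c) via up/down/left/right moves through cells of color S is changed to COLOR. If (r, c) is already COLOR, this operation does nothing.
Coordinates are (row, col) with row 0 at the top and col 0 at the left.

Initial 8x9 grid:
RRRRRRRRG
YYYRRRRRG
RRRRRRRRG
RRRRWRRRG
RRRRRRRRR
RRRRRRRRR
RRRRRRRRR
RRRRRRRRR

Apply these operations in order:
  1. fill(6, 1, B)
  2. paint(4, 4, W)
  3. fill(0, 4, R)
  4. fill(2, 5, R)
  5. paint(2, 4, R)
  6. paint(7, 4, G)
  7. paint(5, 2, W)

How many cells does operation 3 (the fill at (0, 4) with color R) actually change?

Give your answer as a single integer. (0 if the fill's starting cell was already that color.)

Answer: 63

Derivation:
After op 1 fill(6,1,B) [64 cells changed]:
BBBBBBBBG
YYYBBBBBG
BBBBBBBBG
BBBBWBBBG
BBBBBBBBB
BBBBBBBBB
BBBBBBBBB
BBBBBBBBB
After op 2 paint(4,4,W):
BBBBBBBBG
YYYBBBBBG
BBBBBBBBG
BBBBWBBBG
BBBBWBBBB
BBBBBBBBB
BBBBBBBBB
BBBBBBBBB
After op 3 fill(0,4,R) [63 cells changed]:
RRRRRRRRG
YYYRRRRRG
RRRRRRRRG
RRRRWRRRG
RRRRWRRRR
RRRRRRRRR
RRRRRRRRR
RRRRRRRRR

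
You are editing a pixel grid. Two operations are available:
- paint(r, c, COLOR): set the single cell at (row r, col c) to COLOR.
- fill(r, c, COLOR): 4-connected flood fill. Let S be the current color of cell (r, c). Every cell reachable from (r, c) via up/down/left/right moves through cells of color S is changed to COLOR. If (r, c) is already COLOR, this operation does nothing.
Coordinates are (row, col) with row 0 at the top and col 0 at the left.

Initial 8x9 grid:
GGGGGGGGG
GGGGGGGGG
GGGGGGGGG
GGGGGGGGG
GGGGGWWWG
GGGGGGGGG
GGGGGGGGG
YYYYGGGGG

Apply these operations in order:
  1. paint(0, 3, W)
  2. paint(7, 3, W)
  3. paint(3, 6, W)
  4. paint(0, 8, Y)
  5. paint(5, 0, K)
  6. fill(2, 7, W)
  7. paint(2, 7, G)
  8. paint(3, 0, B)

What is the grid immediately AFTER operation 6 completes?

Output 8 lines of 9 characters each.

After op 1 paint(0,3,W):
GGGWGGGGG
GGGGGGGGG
GGGGGGGGG
GGGGGGGGG
GGGGGWWWG
GGGGGGGGG
GGGGGGGGG
YYYYGGGGG
After op 2 paint(7,3,W):
GGGWGGGGG
GGGGGGGGG
GGGGGGGGG
GGGGGGGGG
GGGGGWWWG
GGGGGGGGG
GGGGGGGGG
YYYWGGGGG
After op 3 paint(3,6,W):
GGGWGGGGG
GGGGGGGGG
GGGGGGGGG
GGGGGGWGG
GGGGGWWWG
GGGGGGGGG
GGGGGGGGG
YYYWGGGGG
After op 4 paint(0,8,Y):
GGGWGGGGY
GGGGGGGGG
GGGGGGGGG
GGGGGGWGG
GGGGGWWWG
GGGGGGGGG
GGGGGGGGG
YYYWGGGGG
After op 5 paint(5,0,K):
GGGWGGGGY
GGGGGGGGG
GGGGGGGGG
GGGGGGWGG
GGGGGWWWG
KGGGGGGGG
GGGGGGGGG
YYYWGGGGG
After op 6 fill(2,7,W) [61 cells changed]:
WWWWWWWWY
WWWWWWWWW
WWWWWWWWW
WWWWWWWWW
WWWWWWWWW
KWWWWWWWW
WWWWWWWWW
YYYWWWWWW

Answer: WWWWWWWWY
WWWWWWWWW
WWWWWWWWW
WWWWWWWWW
WWWWWWWWW
KWWWWWWWW
WWWWWWWWW
YYYWWWWWW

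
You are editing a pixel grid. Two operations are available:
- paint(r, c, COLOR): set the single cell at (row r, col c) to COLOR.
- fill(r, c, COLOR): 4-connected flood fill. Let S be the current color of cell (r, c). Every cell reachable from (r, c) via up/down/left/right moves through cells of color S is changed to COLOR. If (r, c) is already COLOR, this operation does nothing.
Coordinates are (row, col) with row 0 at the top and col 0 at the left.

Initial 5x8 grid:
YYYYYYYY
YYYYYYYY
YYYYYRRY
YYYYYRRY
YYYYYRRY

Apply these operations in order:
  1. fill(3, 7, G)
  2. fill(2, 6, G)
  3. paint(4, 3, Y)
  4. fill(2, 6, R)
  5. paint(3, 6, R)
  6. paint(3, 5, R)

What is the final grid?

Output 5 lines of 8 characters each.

Answer: RRRRRRRR
RRRRRRRR
RRRRRRRR
RRRRRRRR
RRRYRRRR

Derivation:
After op 1 fill(3,7,G) [34 cells changed]:
GGGGGGGG
GGGGGGGG
GGGGGRRG
GGGGGRRG
GGGGGRRG
After op 2 fill(2,6,G) [6 cells changed]:
GGGGGGGG
GGGGGGGG
GGGGGGGG
GGGGGGGG
GGGGGGGG
After op 3 paint(4,3,Y):
GGGGGGGG
GGGGGGGG
GGGGGGGG
GGGGGGGG
GGGYGGGG
After op 4 fill(2,6,R) [39 cells changed]:
RRRRRRRR
RRRRRRRR
RRRRRRRR
RRRRRRRR
RRRYRRRR
After op 5 paint(3,6,R):
RRRRRRRR
RRRRRRRR
RRRRRRRR
RRRRRRRR
RRRYRRRR
After op 6 paint(3,5,R):
RRRRRRRR
RRRRRRRR
RRRRRRRR
RRRRRRRR
RRRYRRRR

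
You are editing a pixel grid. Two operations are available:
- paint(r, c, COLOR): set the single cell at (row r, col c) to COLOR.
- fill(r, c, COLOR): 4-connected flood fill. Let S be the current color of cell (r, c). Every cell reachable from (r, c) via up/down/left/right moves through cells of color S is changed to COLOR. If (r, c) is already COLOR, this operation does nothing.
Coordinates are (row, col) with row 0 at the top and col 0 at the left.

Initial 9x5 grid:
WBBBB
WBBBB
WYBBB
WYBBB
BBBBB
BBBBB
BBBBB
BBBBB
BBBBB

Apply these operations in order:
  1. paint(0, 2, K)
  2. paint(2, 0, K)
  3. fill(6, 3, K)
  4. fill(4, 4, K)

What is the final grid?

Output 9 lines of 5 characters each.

After op 1 paint(0,2,K):
WBKBB
WBBBB
WYBBB
WYBBB
BBBBB
BBBBB
BBBBB
BBBBB
BBBBB
After op 2 paint(2,0,K):
WBKBB
WBBBB
KYBBB
WYBBB
BBBBB
BBBBB
BBBBB
BBBBB
BBBBB
After op 3 fill(6,3,K) [38 cells changed]:
WKKKK
WKKKK
KYKKK
WYKKK
KKKKK
KKKKK
KKKKK
KKKKK
KKKKK
After op 4 fill(4,4,K) [0 cells changed]:
WKKKK
WKKKK
KYKKK
WYKKK
KKKKK
KKKKK
KKKKK
KKKKK
KKKKK

Answer: WKKKK
WKKKK
KYKKK
WYKKK
KKKKK
KKKKK
KKKKK
KKKKK
KKKKK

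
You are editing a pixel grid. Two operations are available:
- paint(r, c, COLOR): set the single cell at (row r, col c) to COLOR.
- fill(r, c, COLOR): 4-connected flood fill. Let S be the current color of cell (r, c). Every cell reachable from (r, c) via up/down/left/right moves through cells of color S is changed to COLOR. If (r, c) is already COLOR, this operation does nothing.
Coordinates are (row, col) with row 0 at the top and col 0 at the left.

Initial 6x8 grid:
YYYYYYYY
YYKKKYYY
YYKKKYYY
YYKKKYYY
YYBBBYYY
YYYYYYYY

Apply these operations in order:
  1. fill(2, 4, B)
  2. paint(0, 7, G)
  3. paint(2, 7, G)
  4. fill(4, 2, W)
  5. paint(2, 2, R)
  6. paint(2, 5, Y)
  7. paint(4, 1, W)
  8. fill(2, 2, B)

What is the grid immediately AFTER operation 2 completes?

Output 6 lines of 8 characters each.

Answer: YYYYYYYG
YYBBBYYY
YYBBBYYY
YYBBBYYY
YYBBBYYY
YYYYYYYY

Derivation:
After op 1 fill(2,4,B) [9 cells changed]:
YYYYYYYY
YYBBBYYY
YYBBBYYY
YYBBBYYY
YYBBBYYY
YYYYYYYY
After op 2 paint(0,7,G):
YYYYYYYG
YYBBBYYY
YYBBBYYY
YYBBBYYY
YYBBBYYY
YYYYYYYY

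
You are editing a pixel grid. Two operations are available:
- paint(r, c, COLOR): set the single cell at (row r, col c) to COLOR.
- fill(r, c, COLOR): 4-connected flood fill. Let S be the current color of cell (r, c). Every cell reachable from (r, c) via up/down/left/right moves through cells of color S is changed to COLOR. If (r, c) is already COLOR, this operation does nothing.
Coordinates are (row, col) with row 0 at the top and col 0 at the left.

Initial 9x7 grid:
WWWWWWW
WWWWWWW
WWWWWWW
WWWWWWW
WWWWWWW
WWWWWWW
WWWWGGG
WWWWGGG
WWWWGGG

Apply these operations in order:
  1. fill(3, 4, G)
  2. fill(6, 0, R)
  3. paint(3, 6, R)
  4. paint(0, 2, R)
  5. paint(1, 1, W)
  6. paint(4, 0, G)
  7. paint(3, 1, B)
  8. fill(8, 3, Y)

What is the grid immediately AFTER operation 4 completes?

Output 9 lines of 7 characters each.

After op 1 fill(3,4,G) [54 cells changed]:
GGGGGGG
GGGGGGG
GGGGGGG
GGGGGGG
GGGGGGG
GGGGGGG
GGGGGGG
GGGGGGG
GGGGGGG
After op 2 fill(6,0,R) [63 cells changed]:
RRRRRRR
RRRRRRR
RRRRRRR
RRRRRRR
RRRRRRR
RRRRRRR
RRRRRRR
RRRRRRR
RRRRRRR
After op 3 paint(3,6,R):
RRRRRRR
RRRRRRR
RRRRRRR
RRRRRRR
RRRRRRR
RRRRRRR
RRRRRRR
RRRRRRR
RRRRRRR
After op 4 paint(0,2,R):
RRRRRRR
RRRRRRR
RRRRRRR
RRRRRRR
RRRRRRR
RRRRRRR
RRRRRRR
RRRRRRR
RRRRRRR

Answer: RRRRRRR
RRRRRRR
RRRRRRR
RRRRRRR
RRRRRRR
RRRRRRR
RRRRRRR
RRRRRRR
RRRRRRR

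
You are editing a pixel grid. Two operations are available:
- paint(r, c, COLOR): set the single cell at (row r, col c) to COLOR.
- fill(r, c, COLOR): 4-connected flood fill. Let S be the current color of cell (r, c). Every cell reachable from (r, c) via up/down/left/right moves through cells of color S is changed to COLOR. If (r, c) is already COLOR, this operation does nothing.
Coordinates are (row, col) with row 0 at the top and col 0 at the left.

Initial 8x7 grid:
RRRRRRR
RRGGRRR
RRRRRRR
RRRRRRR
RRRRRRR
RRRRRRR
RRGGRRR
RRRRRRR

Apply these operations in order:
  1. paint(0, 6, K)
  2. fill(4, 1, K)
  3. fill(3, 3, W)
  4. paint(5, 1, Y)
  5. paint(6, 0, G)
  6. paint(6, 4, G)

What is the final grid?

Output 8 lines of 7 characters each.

Answer: WWWWWWW
WWGGWWW
WWWWWWW
WWWWWWW
WWWWWWW
WYWWWWW
GWGGGWW
WWWWWWW

Derivation:
After op 1 paint(0,6,K):
RRRRRRK
RRGGRRR
RRRRRRR
RRRRRRR
RRRRRRR
RRRRRRR
RRGGRRR
RRRRRRR
After op 2 fill(4,1,K) [51 cells changed]:
KKKKKKK
KKGGKKK
KKKKKKK
KKKKKKK
KKKKKKK
KKKKKKK
KKGGKKK
KKKKKKK
After op 3 fill(3,3,W) [52 cells changed]:
WWWWWWW
WWGGWWW
WWWWWWW
WWWWWWW
WWWWWWW
WWWWWWW
WWGGWWW
WWWWWWW
After op 4 paint(5,1,Y):
WWWWWWW
WWGGWWW
WWWWWWW
WWWWWWW
WWWWWWW
WYWWWWW
WWGGWWW
WWWWWWW
After op 5 paint(6,0,G):
WWWWWWW
WWGGWWW
WWWWWWW
WWWWWWW
WWWWWWW
WYWWWWW
GWGGWWW
WWWWWWW
After op 6 paint(6,4,G):
WWWWWWW
WWGGWWW
WWWWWWW
WWWWWWW
WWWWWWW
WYWWWWW
GWGGGWW
WWWWWWW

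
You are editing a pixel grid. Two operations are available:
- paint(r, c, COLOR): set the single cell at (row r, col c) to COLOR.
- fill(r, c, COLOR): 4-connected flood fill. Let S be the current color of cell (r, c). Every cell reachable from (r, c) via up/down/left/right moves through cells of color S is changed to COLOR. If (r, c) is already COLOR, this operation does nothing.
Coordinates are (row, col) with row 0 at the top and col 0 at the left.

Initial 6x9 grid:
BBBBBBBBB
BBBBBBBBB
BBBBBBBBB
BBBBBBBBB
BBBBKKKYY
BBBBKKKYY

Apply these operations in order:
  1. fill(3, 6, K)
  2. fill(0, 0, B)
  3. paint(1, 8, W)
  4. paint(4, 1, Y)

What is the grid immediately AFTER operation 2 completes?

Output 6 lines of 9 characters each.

After op 1 fill(3,6,K) [44 cells changed]:
KKKKKKKKK
KKKKKKKKK
KKKKKKKKK
KKKKKKKKK
KKKKKKKYY
KKKKKKKYY
After op 2 fill(0,0,B) [50 cells changed]:
BBBBBBBBB
BBBBBBBBB
BBBBBBBBB
BBBBBBBBB
BBBBBBBYY
BBBBBBBYY

Answer: BBBBBBBBB
BBBBBBBBB
BBBBBBBBB
BBBBBBBBB
BBBBBBBYY
BBBBBBBYY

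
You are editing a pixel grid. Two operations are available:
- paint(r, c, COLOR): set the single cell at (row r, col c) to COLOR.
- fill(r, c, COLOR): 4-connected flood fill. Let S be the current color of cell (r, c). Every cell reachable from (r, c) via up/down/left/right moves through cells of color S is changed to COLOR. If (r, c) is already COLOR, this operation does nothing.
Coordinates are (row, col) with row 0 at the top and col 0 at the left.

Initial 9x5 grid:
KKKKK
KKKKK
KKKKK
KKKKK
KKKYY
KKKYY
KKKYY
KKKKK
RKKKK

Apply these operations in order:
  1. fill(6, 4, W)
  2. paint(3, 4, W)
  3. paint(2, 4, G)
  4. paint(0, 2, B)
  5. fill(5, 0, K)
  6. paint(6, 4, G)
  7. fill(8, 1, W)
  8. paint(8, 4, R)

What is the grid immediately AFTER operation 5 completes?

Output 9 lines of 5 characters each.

After op 1 fill(6,4,W) [6 cells changed]:
KKKKK
KKKKK
KKKKK
KKKKK
KKKWW
KKKWW
KKKWW
KKKKK
RKKKK
After op 2 paint(3,4,W):
KKKKK
KKKKK
KKKKK
KKKKW
KKKWW
KKKWW
KKKWW
KKKKK
RKKKK
After op 3 paint(2,4,G):
KKKKK
KKKKK
KKKKG
KKKKW
KKKWW
KKKWW
KKKWW
KKKKK
RKKKK
After op 4 paint(0,2,B):
KKBKK
KKKKK
KKKKG
KKKKW
KKKWW
KKKWW
KKKWW
KKKKK
RKKKK
After op 5 fill(5,0,K) [0 cells changed]:
KKBKK
KKKKK
KKKKG
KKKKW
KKKWW
KKKWW
KKKWW
KKKKK
RKKKK

Answer: KKBKK
KKKKK
KKKKG
KKKKW
KKKWW
KKKWW
KKKWW
KKKKK
RKKKK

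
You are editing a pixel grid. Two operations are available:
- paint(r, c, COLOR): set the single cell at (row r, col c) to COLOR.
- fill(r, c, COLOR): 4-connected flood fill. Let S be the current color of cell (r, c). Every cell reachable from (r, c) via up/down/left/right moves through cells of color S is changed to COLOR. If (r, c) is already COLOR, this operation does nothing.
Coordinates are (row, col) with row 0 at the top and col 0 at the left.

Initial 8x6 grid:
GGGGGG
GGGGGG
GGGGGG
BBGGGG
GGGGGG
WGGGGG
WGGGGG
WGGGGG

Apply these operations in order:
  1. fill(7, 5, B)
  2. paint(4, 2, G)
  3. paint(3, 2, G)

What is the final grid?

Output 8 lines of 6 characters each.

Answer: BBBBBB
BBBBBB
BBBBBB
BBGBBB
BBGBBB
WBBBBB
WBBBBB
WBBBBB

Derivation:
After op 1 fill(7,5,B) [43 cells changed]:
BBBBBB
BBBBBB
BBBBBB
BBBBBB
BBBBBB
WBBBBB
WBBBBB
WBBBBB
After op 2 paint(4,2,G):
BBBBBB
BBBBBB
BBBBBB
BBBBBB
BBGBBB
WBBBBB
WBBBBB
WBBBBB
After op 3 paint(3,2,G):
BBBBBB
BBBBBB
BBBBBB
BBGBBB
BBGBBB
WBBBBB
WBBBBB
WBBBBB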